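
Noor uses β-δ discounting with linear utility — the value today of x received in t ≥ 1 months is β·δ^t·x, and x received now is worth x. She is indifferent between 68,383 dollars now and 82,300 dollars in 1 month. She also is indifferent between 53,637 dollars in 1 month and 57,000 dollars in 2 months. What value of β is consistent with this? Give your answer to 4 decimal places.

β ≈ 0.8830

From the later pair, β·δ^1·53637 = β·δ^2·57000; dividing through, δ = 53637/57000 = 0.94100.
Now use the now-vs-future pair: 68383 = β·δ·82300 gives β = 68383/(0.94100·82300) ≈ 0.8830.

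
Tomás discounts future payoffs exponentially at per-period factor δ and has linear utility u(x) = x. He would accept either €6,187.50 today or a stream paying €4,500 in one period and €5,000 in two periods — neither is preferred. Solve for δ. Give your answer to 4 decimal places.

Present value of the stream is 4500·δ + 5000·δ². Indifference gives 4500δ + 5000δ² = 6187.50.
So 5000δ² + 4500δ − 6187.50 = 0.
By the quadratic formula (taking the positive root), δ = (−4500 + √144000000.00) / 10000 ≈ 0.7500.

δ ≈ 0.7500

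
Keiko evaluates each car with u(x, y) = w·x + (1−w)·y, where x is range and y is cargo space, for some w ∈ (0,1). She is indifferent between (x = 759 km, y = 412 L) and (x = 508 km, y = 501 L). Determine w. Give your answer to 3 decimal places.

w = 0.262

Indifference: w·759 + (1−w)·412 = w·508 + (1−w)·501.
Rearranging, 251·w − 89·(1−w) = 0.
Hence w = 89/(251+89) = 89/340 = 0.262.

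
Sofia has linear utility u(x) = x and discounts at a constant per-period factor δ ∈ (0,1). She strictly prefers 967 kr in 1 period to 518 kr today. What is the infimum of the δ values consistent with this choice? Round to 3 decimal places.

Comparing present values: 518 < δ·967.
Dividing through by 967 gives δ > 0.53568.

δ > 0.536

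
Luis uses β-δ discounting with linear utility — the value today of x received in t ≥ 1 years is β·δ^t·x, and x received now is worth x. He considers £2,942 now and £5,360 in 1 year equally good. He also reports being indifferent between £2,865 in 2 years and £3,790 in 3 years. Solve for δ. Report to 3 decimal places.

δ ≈ 0.756

The second indifference involves only future payoffs, so β cancels: β·δ^2·2865 = β·δ^3·3790, giving δ = 2865/3790 = 0.75594.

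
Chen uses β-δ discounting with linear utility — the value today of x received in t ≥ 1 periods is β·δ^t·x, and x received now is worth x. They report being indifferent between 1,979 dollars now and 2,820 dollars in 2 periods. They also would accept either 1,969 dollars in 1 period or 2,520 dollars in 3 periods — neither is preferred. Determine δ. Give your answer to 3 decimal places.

δ ≈ 0.884

Both payoffs in the second observation are in the future, so β drops out: δ^1·1969 = δ^3·2520 ⇒ δ^2 = 1969/2520 = 0.78135, so δ = 0.88394.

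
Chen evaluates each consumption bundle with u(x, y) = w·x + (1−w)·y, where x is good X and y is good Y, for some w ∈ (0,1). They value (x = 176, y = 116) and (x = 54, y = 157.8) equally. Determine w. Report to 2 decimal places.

w = 0.26

u(176,116) = u(54,157.8) means w·176 + (1−w)·116 = w·54 + (1−w)·157.8.
Rearranging, 122·w − 41.8·(1−w) = 0.
Hence w = 41.8/(122+41.8) = 41.8/163.8 = 0.26.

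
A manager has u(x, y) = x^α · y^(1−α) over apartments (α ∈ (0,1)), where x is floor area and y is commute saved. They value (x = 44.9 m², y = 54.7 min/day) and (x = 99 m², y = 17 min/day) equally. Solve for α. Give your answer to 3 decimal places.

α ≈ 0.596

Set the two utilities equal: 44.9^α·54.7^(1−α) = 99^α·17^(1−α).
Taking logs: α·ln 44.9 + (1−α)·ln 54.7 = α·ln 99 + (1−α)·ln 17, i.e. α·-0.790682 = (1−α)·-1.168650.
With A = -0.790682 and B = -1.168650: α·A = (1−α)·B, so α = B/(A+B) = -1.168650/-1.959332 ≈ 0.596.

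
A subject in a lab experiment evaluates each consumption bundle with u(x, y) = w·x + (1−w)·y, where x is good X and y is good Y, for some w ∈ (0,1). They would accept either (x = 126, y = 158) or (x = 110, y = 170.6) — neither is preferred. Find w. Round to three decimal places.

w = 0.441

u(126,158) = u(110,170.6) means w·126 + (1−w)·158 = w·110 + (1−w)·170.6.
Collecting terms: w·16 = (1−w)·12.6.
The marginal rate of substitution is 12.6/16, so w = 12.6/(16+12.6) = 0.441.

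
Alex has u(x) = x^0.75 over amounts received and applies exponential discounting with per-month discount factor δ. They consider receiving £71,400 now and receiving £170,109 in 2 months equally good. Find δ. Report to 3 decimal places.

The payoff in 2 months is discounted by δ^2, so u(71400) = δ^2·u(170109) and δ^2 = u(71400)/u(170109).
Since u(x) = x^0.75, δ^2 = (71400/170109)^0.75 = 0.41973^0.75 = 0.52147.
Hence δ = (0.52147)^(1/2) = 0.72213.

δ ≈ 0.722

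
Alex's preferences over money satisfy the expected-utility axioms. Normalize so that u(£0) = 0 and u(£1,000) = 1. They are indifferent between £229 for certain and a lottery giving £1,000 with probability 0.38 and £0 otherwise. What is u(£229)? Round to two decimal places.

u(£229) equals the lottery's expected utility: 0.38·1 + 0.62·0 = 0.38.

0.38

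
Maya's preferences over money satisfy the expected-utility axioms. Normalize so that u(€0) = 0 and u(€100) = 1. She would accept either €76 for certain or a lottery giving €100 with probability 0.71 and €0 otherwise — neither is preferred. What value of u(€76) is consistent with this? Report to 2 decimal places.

0.71

By the standard-gamble method, u(€76) is just the indifference probability on the best outcome: 0.71.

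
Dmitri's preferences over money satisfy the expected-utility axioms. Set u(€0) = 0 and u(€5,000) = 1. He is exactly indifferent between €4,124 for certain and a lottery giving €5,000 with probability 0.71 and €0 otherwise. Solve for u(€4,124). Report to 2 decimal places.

0.71

u(€4,124) equals the lottery's expected utility: 0.71·1 + 0.29·0 = 0.71.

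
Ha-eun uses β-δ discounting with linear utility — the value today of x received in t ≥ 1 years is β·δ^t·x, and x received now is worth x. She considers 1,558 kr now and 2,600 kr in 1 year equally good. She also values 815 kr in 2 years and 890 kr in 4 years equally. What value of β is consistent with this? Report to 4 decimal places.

β ≈ 0.6262

From the later pair, β·δ^2·815 = β·δ^4·890; dividing through, δ^2 = 815/890 = 0.91573, so δ = 0.95694.
Substituting δ into 1558 = β·δ·2600: β = 1558/(2488.039) ≈ 0.6262.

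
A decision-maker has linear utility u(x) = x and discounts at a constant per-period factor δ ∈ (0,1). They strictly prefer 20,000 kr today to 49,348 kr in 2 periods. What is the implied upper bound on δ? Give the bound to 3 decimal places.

δ < 0.637

Comparing present values: 20000 > δ^2·49348.
So δ^2 < 20000/49348 = 0.40528; taking the square root of both positive sides preserves the inequality.
δ < 0.40528^(1/2) = 0.637.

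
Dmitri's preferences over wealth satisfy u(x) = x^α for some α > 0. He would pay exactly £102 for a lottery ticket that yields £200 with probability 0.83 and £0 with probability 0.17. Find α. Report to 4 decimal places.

α ≈ 0.2767

Since u(0) = 0, the lottery's EU is 0.83·200^α.
Indifference: 102^α = 0.83·200^α, so (102/200)^α = 0.83.
Taking logs: α·ln(102/200) = ln(0.83), so α = -0.1863296 / -0.6733446 ≈ 0.2767.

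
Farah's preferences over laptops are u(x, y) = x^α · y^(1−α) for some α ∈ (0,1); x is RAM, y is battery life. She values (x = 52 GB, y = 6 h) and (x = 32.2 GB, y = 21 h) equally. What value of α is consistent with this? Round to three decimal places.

Indifference: 52^α · 6^(1−α) = 32.2^α · 21^(1−α).
Rearrange to (52/32.2)^α = (21/6)^(1−α) and take logs: α·0.479277 = (1−α)·1.252763.
With A = 0.479277 and B = 1.252763: α·A = (1−α)·B, so α = B/(A+B) = 1.252763/1.732040 ≈ 0.723.

α ≈ 0.723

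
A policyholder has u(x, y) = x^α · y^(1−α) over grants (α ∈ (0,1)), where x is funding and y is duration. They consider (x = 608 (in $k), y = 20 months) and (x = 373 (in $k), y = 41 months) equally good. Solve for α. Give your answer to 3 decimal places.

α ≈ 0.595

Indifference: 608^α · 20^(1−α) = 373^α · 41^(1−α).
Rearrange to (608/373)^α = (41/20)^(1−α) and take logs: α·0.488596 = (1−α)·0.717840.
With A = 0.488596 and B = 0.717840: α·A = (1−α)·B, so α = B/(A+B) = 0.717840/1.206436 ≈ 0.595.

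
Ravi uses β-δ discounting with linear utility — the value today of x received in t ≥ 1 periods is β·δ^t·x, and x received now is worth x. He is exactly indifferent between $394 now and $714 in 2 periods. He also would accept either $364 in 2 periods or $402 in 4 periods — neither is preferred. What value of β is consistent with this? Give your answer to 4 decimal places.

β ≈ 0.6094

Both payoffs in the second observation are in the future, so β drops out: δ^2·364 = δ^4·402 ⇒ δ^2 = 364/402 = 0.90547, so δ = 0.95156.
Substituting δ into 394 = β·δ^2·714: β = 394/(646.507) ≈ 0.6094.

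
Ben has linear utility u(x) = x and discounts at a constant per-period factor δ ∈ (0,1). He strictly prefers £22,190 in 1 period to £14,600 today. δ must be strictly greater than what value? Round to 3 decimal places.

Comparing present values: 14600 < δ·22190.
So δ > 14600/22190 = 0.65795.

δ > 0.658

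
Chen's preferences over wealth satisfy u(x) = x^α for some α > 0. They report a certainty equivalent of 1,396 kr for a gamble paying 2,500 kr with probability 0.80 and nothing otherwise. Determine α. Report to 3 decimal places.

α ≈ 0.383

EU(lottery) = 0.80·2500^α + 0.20·0 = 0.80·2500^α.
Indifference: 1396^α = 0.80·2500^α, so (1396/2500)^α = 0.80.
Taking logs: α·ln(1396/2500) = ln(0.80), so α = -0.223144 / -0.582680 ≈ 0.383.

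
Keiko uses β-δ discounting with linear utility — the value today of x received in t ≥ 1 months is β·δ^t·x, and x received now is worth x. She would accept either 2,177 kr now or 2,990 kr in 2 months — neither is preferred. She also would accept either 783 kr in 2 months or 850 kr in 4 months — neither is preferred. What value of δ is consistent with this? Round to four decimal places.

Both payoffs in the second observation are in the future, so β drops out: δ^2·783 = δ^4·850 ⇒ δ^2 = 783/850 = 0.92118, so δ = 0.95978.

δ ≈ 0.9598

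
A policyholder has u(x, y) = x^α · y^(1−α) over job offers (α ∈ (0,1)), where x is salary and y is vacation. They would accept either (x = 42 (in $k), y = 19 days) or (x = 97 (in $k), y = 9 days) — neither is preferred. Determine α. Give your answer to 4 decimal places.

α ≈ 0.4717

The Cobb–Douglas utilities coincide, so 42^α·19^(1−α) = 97^α·9^(1−α).
(42/97)^α = (9/19)^(1−α); take logs: α·ln(42/97) = (1−α)·ln(9/19), i.e. α·-0.8370414 = (1−α)·-0.7472144.
Thus α·(-1.5842558) = -0.7472144, so α = -0.7472144/-1.5842558 ≈ 0.4717.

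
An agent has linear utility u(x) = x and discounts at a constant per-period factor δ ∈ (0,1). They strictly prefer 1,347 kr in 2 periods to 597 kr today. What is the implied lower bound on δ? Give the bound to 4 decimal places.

δ > 0.6657

Under u(x) = x this choice says 597 < δ^2·1347.
So δ^2 > 597/1347 = 0.44321; taking the square root of both positive sides preserves the inequality.
δ > 0.44321^(1/2) = 0.6657.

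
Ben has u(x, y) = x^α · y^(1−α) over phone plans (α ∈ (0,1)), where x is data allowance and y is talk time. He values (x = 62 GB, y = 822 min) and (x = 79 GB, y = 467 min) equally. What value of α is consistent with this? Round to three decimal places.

α ≈ 0.700

The Cobb–Douglas utilities coincide, so 62^α·822^(1−α) = 79^α·467^(1−α).
Rearrange to (62/79)^α = (467/822)^(1−α) and take logs: α·-0.242313 = (1−α)·-0.565411.
Thus α·(-0.807724) = -0.565411, so α = -0.565411/-0.807724 ≈ 0.700.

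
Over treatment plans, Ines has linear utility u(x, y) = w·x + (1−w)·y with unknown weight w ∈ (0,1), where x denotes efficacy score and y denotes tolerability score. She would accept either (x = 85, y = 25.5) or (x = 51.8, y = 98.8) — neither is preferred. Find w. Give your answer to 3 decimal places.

w = 0.688

Equating utilities: w·85 + (1−w)·25.5 = w·51.8 + (1−w)·98.8.
Rearranging, 33.2·w − 73.3·(1−w) = 0.
Hence w = 73.3/(33.2+73.3) = 73.3/106.5 = 0.688.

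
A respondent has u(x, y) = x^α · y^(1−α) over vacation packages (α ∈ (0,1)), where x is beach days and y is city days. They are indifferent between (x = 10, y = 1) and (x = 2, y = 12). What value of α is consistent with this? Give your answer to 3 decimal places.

α ≈ 0.607

The Cobb–Douglas utilities coincide, so 10^α·1^(1−α) = 2^α·12^(1−α).
Taking logs: α·ln 10 + (1−α)·ln 1 = α·ln 2 + (1−α)·ln 12, i.e. α·1.609438 = (1−α)·2.484907.
Thus α·(4.094345) = 2.484907, so α = 2.484907/4.094345 ≈ 0.607.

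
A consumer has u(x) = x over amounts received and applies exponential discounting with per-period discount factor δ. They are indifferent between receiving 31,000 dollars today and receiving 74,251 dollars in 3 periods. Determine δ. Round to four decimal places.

δ ≈ 0.7474

Indifference means u(31000) = δ^3 · u(74251), so δ^3 = u(31000)/u(74251).
With u(x) = x: δ^3 = 31000/74251 = 0.41750.
So δ = 0.41750^(1/3) ≈ 0.7474.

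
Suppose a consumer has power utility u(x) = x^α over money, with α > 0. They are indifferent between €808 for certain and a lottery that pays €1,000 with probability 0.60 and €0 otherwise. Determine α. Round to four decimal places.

EU(lottery) = 0.60·1000^α + 0.40·0 = 0.60·1000^α.
Indifference: 808^α = 0.60·1000^α, so (808/1000)^α = 0.60.
α = ln(0.60) / ln(808/1000) = -0.5108256/-0.2131932 ≈ 2.3961.

α ≈ 2.3961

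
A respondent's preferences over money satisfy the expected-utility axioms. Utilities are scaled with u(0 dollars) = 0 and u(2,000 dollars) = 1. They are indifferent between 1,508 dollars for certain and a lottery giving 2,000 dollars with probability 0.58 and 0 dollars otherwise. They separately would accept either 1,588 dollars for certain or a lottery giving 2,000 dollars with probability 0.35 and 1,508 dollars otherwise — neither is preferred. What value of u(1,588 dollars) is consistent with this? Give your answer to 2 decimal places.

First, u(1,508 dollars) = 0.58·u(2,000 dollars) + 0.42·u(0 dollars) = 0.58.
The second indifference gives u(1,588 dollars) = 0.35·u(2,000 dollars) + 0.65·u(1,508 dollars) = 0.35·1.00 + 0.65·0.58 = 0.7270.

0.73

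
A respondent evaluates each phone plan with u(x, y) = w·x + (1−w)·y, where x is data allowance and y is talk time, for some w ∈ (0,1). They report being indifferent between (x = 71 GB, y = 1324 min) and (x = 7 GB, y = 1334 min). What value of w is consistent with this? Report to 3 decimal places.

Equating utilities: w·71 + (1−w)·1324 = w·7 + (1−w)·1334.
Collecting terms: w·64 = (1−w)·10.
The marginal rate of substitution is 10/64, so w = 10/(64+10) = 0.135.

w = 0.135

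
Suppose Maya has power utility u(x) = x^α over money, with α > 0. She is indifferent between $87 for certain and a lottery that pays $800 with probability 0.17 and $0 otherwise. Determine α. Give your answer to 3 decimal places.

α ≈ 0.799

EU(lottery) = 0.17·800^α + 0.83·0 = 0.17·800^α.
Indifference: 87^α = 0.17·800^α, so (87/800)^α = 0.17.
Take logs: α = ln 0.17 / ln(87/800) ≈ 0.79865.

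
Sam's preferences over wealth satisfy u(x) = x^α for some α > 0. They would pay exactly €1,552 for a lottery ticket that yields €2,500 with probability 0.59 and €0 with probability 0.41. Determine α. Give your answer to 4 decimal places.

α ≈ 1.1067

EU(lottery) = 0.59·2500^α + 0.41·0 = 0.59·2500^α.
Equating: 1552^α = 0.59·2500^α, i.e. 0.6208^α = 0.59.
α = ln(0.59) / ln(1552/2500) = -0.5276327/-0.4767463 ≈ 1.1067.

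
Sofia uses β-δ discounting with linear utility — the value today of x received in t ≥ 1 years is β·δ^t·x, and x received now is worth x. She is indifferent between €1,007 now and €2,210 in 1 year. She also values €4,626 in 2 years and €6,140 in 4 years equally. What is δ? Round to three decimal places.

δ ≈ 0.868

From the later pair, β·δ^2·4626 = β·δ^4·6140; dividing through, δ^2 = 4626/6140 = 0.75342, so δ = 0.86800.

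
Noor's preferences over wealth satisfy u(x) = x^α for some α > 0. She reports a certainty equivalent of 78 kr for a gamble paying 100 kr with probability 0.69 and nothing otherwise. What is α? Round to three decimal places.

The lottery's expected utility is 0.69·u(100) + 0.31·u(0) = 0.69·100^α (since u(0) = 0 for α > 0).
Equating: 78^α = 0.69·100^α, i.e. 0.7800^α = 0.69.
Take logs: α = ln 0.69 / ln(78/100) ≈ 1.49345.

α ≈ 1.493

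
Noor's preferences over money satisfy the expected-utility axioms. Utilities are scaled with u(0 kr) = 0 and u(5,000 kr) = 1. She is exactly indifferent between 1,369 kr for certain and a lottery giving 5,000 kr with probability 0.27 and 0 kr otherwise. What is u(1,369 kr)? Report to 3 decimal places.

By the standard-gamble method, u(1,369 kr) is just the indifference probability on the best outcome: 0.27.

0.270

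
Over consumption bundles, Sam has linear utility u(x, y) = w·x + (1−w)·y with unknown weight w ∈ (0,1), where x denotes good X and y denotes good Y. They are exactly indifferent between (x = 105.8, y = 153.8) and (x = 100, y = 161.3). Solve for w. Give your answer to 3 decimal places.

w = 0.564

Indifference: w·105.8 + (1−w)·153.8 = w·100 + (1−w)·161.3.
Rearranging, 5.8·w − 7.5·(1−w) = 0.
The marginal rate of substitution is 7.5/5.8, so w = 7.5/(5.8+7.5) = 0.564.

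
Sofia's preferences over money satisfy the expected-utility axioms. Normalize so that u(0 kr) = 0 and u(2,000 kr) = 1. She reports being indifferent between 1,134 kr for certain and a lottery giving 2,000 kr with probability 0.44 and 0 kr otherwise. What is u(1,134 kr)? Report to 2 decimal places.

0.44

The indifference gives u(1,134 kr) = 0.44·u(2,000 kr) + 0.56·u(0 kr) = 0.44·1 + 0.56·0 = 0.44.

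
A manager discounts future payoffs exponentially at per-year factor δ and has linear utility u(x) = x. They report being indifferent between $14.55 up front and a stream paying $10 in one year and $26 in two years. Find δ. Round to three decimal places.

The stream is worth 10δ + 26δ² today, so 10δ + 26δ² = 14.55.
Rearranged: 26δ² + 10δ − 14.55 = 0.
δ = (−10 + √(10² + 4·26·14.55)) / (2·26) = (−10 + √1613.20) / 52 ≈ 0.580.

δ ≈ 0.580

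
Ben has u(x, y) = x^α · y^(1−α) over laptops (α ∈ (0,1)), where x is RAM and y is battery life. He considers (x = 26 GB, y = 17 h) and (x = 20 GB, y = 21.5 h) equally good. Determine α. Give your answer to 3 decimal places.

The Cobb–Douglas utilities coincide, so 26^α·17^(1−α) = 20^α·21.5^(1−α).
Rearrange to (26/20)^α = (21.5/17)^(1−α) and take logs: α·0.262364 = (1−α)·0.234840.
Thus α·(0.497204) = 0.234840, so α = 0.234840/0.497204 ≈ 0.472.

α ≈ 0.472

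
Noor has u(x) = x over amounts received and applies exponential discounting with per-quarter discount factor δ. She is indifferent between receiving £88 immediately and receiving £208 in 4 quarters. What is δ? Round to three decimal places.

Indifference means u(88) = δ^4 · u(208), so δ^4 = u(88)/u(208).
With u(x) = x: δ^4 = 88/208 = 0.42308.
Hence δ = (0.42308)^(1/4) = 0.80650.

δ ≈ 0.807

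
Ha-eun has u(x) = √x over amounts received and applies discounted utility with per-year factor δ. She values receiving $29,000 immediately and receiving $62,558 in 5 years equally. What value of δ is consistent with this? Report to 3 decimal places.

δ ≈ 0.926

Equating discounted utilities: u(29000) = δ^5·u(62558) ⇒ δ^5 = u(29000)/u(62558).
With u(x) = √x: δ^5 = √29000/√62558 = √(29000/62558) = 0.68086.
Hence δ = (0.68086)^(1/5) = 0.92600.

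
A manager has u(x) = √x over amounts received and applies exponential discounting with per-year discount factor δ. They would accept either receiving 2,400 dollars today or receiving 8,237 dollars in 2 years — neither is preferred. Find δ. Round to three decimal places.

δ ≈ 0.735

Indifference means u(2400) = δ^2 · u(8237), so δ^2 = u(2400)/u(8237).
Since u(x) = √x, δ^2 = √(2400/8237) = 0.53979.
Taking the square root: δ = 0.53979^(1/2) ≈ 0.735.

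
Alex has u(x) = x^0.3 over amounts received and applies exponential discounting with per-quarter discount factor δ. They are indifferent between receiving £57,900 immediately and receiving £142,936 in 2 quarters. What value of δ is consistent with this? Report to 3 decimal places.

δ ≈ 0.873

Indifference means u(57900) = δ^2 · u(142936), so δ^2 = u(57900)/u(142936).
With u(x) = x^0.3: δ^2 = 57900^0.3/142936^0.3 = (57900/142936)^0.3 = 0.76254.
Taking the square root: δ = 0.76254^(1/2) ≈ 0.873.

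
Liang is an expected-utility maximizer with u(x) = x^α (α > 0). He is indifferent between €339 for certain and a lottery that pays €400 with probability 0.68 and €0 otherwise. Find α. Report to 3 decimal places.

The lottery's expected utility is 0.68·u(400) + 0.32·u(0) = 0.68·400^α (since u(0) = 0 for α > 0).
Indifference: 339^α = 0.68·400^α, so (339/400)^α = 0.68.
Take logs: α = ln 0.68 / ln(339/400) ≈ 2.33079.

α ≈ 2.331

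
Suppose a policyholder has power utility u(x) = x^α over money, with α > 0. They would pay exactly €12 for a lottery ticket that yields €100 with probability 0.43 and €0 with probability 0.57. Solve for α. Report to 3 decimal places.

EU(lottery) = 0.43·100^α + 0.57·0 = 0.43·100^α.
Setting u(12) equal to that: 12^α = 0.43·100^α ⇒ (12/100)^α = 0.43.
Taking logs: α·ln(12/100) = ln(0.43), so α = -0.843970 / -2.120264 ≈ 0.398.

α ≈ 0.398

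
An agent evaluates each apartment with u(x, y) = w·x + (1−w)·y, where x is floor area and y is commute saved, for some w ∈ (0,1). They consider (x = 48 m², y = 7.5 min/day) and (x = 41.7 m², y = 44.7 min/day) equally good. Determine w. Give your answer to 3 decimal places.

w = 0.855

Equating utilities: w·48 + (1−w)·7.5 = w·41.7 + (1−w)·44.7.
Rearranging, 6.3·w − 37.2·(1−w) = 0.
Hence w = 37.2/(6.3+37.2) = 37.2/43.5 = 0.855.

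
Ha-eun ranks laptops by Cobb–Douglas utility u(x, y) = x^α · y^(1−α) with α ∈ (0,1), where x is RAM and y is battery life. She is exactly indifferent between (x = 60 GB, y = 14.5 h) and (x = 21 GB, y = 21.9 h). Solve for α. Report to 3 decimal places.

α ≈ 0.282

The Cobb–Douglas utilities coincide, so 60^α·14.5^(1−α) = 21^α·21.9^(1−α).
(60/21)^α = (21.9/14.5)^(1−α); take logs: α·ln(60/21) = (1−α)·ln(21.9/14.5), i.e. α·1.049822 = (1−α)·0.412338.
Thus α·(1.462160) = 0.412338, so α = 0.412338/1.462160 ≈ 0.282.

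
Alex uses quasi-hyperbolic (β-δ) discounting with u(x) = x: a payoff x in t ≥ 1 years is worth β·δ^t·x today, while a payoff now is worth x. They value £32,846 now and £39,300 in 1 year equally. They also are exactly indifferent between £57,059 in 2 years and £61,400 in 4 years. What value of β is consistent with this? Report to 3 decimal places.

Both payoffs in the second observation are in the future, so β drops out: δ^2·57059 = δ^4·61400 ⇒ δ^2 = 57059/61400 = 0.92930, so δ = 0.96400.
The first indifference: 32846 = β·δ·39300, so β = 32846/(δ·39300) = 32846/(0.96400·39300) ≈ 0.867.

β ≈ 0.867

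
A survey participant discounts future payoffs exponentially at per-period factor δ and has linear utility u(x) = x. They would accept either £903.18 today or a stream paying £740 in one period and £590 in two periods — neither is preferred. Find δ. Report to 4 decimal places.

The stream is worth 740δ + 590δ² today, so 740δ + 590δ² = 903.18.
That is, 590δ² + 740δ − 903.18 = 0, a quadratic in δ.
The positive root is δ = [−740 + √(740² + 4·590·903.18)] / (2·590) = (−740 + 1636.797)/1180 ≈ 0.7600.

δ ≈ 0.7600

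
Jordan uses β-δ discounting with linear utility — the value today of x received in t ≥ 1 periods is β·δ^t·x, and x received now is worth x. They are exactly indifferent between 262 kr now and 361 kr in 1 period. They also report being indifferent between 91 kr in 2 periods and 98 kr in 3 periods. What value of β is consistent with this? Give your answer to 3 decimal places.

The second indifference involves only future payoffs, so β cancels: β·δ^2·91 = β·δ^3·98, giving δ = 91/98 = 0.92857.
The first indifference: 262 = β·δ·361, so β = 262/(δ·361) = 262/(0.92857·361) ≈ 0.782.

β ≈ 0.782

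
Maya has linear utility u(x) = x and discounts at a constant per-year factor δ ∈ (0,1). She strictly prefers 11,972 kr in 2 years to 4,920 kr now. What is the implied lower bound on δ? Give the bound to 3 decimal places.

δ > 0.641

Under u(x) = x this choice says 4920 < δ^2·11972.
Hence δ^2 > 4920/11972 = 0.41096, and x ↦ x^(1/2) is increasing on (0,∞).
δ > 0.41096^(1/2) = 0.641.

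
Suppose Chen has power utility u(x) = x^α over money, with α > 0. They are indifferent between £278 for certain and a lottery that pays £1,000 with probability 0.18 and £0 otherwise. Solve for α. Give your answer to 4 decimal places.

The lottery's expected utility is 0.18·u(1000) + 0.82·u(0) = 0.18·1000^α (since u(0) = 0 for α > 0).
Equating: 278^α = 0.18·1000^α, i.e. 0.2780^α = 0.18.
Take logs: α = ln 0.18 / ln(278/1000) ≈ 1.339546.

α ≈ 1.3395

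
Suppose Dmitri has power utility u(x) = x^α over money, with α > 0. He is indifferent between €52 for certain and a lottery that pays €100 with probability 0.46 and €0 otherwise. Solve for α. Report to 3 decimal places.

EU(lottery) = 0.46·100^α + 0.54·0 = 0.46·100^α.
Setting u(52) equal to that: 52^α = 0.46·100^α ⇒ (52/100)^α = 0.46.
Taking logs: α·ln(52/100) = ln(0.46), so α = -0.776529 / -0.653926 ≈ 1.187.

α ≈ 1.187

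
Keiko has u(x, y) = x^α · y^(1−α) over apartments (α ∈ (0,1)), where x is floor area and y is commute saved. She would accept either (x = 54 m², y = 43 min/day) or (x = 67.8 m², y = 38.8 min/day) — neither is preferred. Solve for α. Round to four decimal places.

The Cobb–Douglas utilities coincide, so 54^α·43^(1−α) = 67.8^α·38.8^(1−α).
Taking logs: α·ln 54 + (1−α)·ln 43 = α·ln 67.8 + (1−α)·ln 38.8, i.e. α·-0.2275781 = (1−α)·-0.1027799.
With A = -0.2275781 and B = -0.1027799: α·A = (1−α)·B, so α = B/(A+B) = -0.1027799/-0.3303580 ≈ 0.3111.

α ≈ 0.3111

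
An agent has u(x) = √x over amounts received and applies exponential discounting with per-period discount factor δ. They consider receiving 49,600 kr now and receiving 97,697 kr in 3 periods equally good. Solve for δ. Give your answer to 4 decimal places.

Indifference means u(49600) = δ^3 · u(97697), so δ^3 = u(49600)/u(97697).
Since u(x) = √x, δ^3 = √(49600/97697) = 0.71253.
Taking the cube root: δ = 0.71253^(1/3) ≈ 0.8932.

δ ≈ 0.8932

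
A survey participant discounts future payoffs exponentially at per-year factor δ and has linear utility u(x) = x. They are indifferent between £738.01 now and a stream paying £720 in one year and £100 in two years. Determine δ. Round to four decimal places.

δ ≈ 0.9100

The stream is worth 720δ + 100δ² today, so 720δ + 100δ² = 738.01.
So 100δ² + 720δ − 738.01 = 0.
By the quadratic formula (taking the positive root), δ = (−720 + √813604.00) / 200 ≈ 0.9100.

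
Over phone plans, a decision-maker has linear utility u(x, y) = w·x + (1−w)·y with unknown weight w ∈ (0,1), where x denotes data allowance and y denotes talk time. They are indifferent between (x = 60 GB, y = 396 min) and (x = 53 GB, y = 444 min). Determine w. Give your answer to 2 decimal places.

w = 0.87

u(60,396) = u(53,444) means w·60 + (1−w)·396 = w·53 + (1−w)·444.
Rearranging, 7·w − 48·(1−w) = 0.
So w/(1−w) = 48/7 = 6.8571, giving w = 48/(7+48) = 0.87.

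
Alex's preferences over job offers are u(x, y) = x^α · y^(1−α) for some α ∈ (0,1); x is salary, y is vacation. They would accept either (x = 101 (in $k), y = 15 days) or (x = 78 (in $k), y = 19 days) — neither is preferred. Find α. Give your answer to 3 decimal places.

Indifference: 101^α · 15^(1−α) = 78^α · 19^(1−α).
Rearrange to (101/78)^α = (19/15)^(1−α) and take logs: α·0.258412 = (1−α)·0.236389.
Thus α·(0.494801) = 0.236389, so α = 0.236389/0.494801 ≈ 0.478.

α ≈ 0.478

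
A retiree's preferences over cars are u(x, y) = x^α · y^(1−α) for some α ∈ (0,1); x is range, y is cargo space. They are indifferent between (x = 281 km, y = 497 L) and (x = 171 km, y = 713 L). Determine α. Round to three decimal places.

α ≈ 0.421

Set the two utilities equal: 281^α·497^(1−α) = 171^α·713^(1−α).
Taking logs: α·ln 281 + (1−α)·ln 497 = α·ln 171 + (1−α)·ln 713, i.e. α·0.496691 = (1−α)·0.360891.
So α/(1−α) = (0.360891)/(0.496691) = 0.726591, and α = 0.726591/1.726591 ≈ 0.421.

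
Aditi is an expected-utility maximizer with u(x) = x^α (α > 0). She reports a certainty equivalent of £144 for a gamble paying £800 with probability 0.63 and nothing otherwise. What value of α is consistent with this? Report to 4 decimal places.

α ≈ 0.2694

Since u(0) = 0, the lottery's EU is 0.63·800^α.
Indifference: 144^α = 0.63·800^α, so (144/800)^α = 0.63.
Take logs: α = ln 0.63 / ln(144/800) ≈ 0.269440.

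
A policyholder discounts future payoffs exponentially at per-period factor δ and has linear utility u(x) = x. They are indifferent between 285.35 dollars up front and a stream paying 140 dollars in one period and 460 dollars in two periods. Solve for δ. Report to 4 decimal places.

δ ≈ 0.6500

Present value of the stream is 140·δ + 460·δ². Indifference gives 140δ + 460δ² = 285.35.
That is, 460δ² + 140δ − 285.35 = 0, a quadratic in δ.
The positive root is δ = [−140 + √(140² + 4·460·285.35)] / (2·460) = (−140 + 738.000)/920 ≈ 0.6500.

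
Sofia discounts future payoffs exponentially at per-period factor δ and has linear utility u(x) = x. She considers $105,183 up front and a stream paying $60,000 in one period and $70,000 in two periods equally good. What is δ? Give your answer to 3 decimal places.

δ ≈ 0.870

Present value of the stream is 60000·δ + 70000·δ². Indifference gives 60000δ + 70000δ² = 105183.
That is, 70000δ² + 60000δ − 105183 = 0, a quadratic in δ.
By the quadratic formula (taking the positive root), δ = (−60000 + √33051240000.00) / 140000 ≈ 0.870.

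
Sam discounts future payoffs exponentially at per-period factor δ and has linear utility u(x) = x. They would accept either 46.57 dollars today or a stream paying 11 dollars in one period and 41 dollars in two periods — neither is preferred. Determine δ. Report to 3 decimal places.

Present value of the stream is 11·δ + 41·δ². Indifference gives 11δ + 41δ² = 46.57.
So 41δ² + 11δ − 46.57 = 0.
By the quadratic formula (taking the positive root), δ = (−11 + √7758.48) / 82 ≈ 0.940.

δ ≈ 0.940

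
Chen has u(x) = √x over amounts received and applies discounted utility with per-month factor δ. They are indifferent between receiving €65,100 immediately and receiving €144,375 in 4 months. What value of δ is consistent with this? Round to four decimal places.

The payoff in 4 months is discounted by δ^4, so u(65100) = δ^4·u(144375) and δ^4 = u(65100)/u(144375).
Since u(x) = √x, δ^4 = √(65100/144375) = 0.67150.
Hence δ = (0.67150)^(1/4) = 0.905235.

δ ≈ 0.9052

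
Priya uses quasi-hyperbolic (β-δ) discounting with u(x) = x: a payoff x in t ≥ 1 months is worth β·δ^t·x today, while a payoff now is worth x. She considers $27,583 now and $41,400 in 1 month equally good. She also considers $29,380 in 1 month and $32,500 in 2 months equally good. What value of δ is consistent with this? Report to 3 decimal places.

From the later pair, β·δ^1·29380 = β·δ^2·32500; dividing through, δ = 29380/32500 = 0.90400.

δ ≈ 0.904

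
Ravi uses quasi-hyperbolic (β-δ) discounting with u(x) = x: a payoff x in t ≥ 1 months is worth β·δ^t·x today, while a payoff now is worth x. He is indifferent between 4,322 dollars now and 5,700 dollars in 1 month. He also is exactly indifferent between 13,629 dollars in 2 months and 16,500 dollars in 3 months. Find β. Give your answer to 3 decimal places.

β ≈ 0.918

Both payoffs in the second observation are in the future, so β drops out: δ^2·13629 = δ^3·16500 ⇒ δ = 13629/16500 = 0.82600.
The first indifference: 4322 = β·δ·5700, so β = 4322/(δ·5700) = 4322/(0.82600·5700) ≈ 0.918.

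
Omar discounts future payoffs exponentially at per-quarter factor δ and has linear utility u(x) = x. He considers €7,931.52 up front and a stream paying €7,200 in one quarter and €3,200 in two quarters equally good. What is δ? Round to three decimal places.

δ ≈ 0.810

Present value of the stream is 7200·δ + 3200·δ². Indifference gives 7200δ + 3200δ² = 7931.52.
Rearranged: 3200δ² + 7200δ − 7931.52 = 0.
δ = (−7200 + √(7200² + 4·3200·7931.52)) / (2·3200) = (−7200 + √153363456.00) / 6400 ≈ 0.810.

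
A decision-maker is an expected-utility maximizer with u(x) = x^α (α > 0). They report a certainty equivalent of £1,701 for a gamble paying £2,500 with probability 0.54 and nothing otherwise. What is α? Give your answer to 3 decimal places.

The lottery's expected utility is 0.54·u(2500) + 0.46·u(0) = 0.54·2500^α (since u(0) = 0 for α > 0).
Indifference: 1701^α = 0.54·2500^α, so (1701/2500)^α = 0.54.
α = ln(0.54) / ln(1701/2500) = -0.616186/-0.385074 ≈ 1.600.

α ≈ 1.600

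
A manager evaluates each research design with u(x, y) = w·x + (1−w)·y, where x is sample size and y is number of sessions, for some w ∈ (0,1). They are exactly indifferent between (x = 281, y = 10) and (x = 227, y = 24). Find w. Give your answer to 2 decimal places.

w = 0.21

u(281,10) = u(227,24) means w·281 + (1−w)·10 = w·227 + (1−w)·24.
Collecting terms: w·54 = (1−w)·14.
So w/(1−w) = 14/54 = 0.2593, giving w = 14/(54+14) = 0.21.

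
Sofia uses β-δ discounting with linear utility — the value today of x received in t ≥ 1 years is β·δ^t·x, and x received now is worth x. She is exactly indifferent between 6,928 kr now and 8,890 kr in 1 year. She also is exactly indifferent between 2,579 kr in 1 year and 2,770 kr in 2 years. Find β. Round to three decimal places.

β ≈ 0.837

From the later pair, β·δ^1·2579 = β·δ^2·2770; dividing through, δ = 2579/2770 = 0.93105.
Now use the now-vs-future pair: 6928 = β·δ·8890 gives β = 6928/(0.93105·8890) ≈ 0.837.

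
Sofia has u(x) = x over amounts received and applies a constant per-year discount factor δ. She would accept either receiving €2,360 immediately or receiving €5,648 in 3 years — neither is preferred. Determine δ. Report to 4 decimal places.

δ ≈ 0.7476

Equating discounted utilities: u(2360) = δ^3·u(5648) ⇒ δ^3 = u(2360)/u(5648).
With u(x) = x: δ^3 = 2360/5648 = 0.41785.
Hence δ = (0.41785)^(1/3) = 0.747605.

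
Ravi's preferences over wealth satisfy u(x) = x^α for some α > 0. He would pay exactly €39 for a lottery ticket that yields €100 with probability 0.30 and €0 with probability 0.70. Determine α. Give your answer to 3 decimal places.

α ≈ 1.279

EU(lottery) = 0.30·100^α + 0.70·0 = 0.30·100^α.
Indifference: 39^α = 0.30·100^α, so (39/100)^α = 0.30.
Taking logs: α·ln(39/100) = ln(0.30), so α = -1.203973 / -0.941609 ≈ 1.279.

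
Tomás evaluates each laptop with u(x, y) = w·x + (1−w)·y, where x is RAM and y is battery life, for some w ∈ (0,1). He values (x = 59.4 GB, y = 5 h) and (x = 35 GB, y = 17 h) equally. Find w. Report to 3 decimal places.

w = 0.330

Indifference: w·59.4 + (1−w)·5 = w·35 + (1−w)·17.
w·(59.4−35) = (1−w)·(17−5), i.e. w·24.4 = (1−w)·12.
So w/(1−w) = 12/24.4 = 0.4918, giving w = 12/(24.4+12) = 0.330.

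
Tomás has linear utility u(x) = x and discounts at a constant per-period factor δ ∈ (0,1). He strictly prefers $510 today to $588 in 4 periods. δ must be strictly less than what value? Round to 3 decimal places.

δ < 0.965

Under u(x) = x this choice says 510 > δ^4·588.
Hence δ^4 < 510/588 = 0.86735, and x ↦ x^(1/4) is increasing on (0,∞).
δ < (510/588)^(1/4) ≈ 0.965.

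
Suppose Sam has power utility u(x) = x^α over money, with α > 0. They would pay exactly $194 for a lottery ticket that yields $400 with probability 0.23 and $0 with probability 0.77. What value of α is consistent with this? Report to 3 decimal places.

The lottery's expected utility is 0.23·u(400) + 0.77·u(0) = 0.23·400^α (since u(0) = 0 for α > 0).
Setting u(194) equal to that: 194^α = 0.23·400^α ⇒ (194/400)^α = 0.23.
Take logs: α = ln 0.23 / ln(194/400) ≈ 2.03104.

α ≈ 2.031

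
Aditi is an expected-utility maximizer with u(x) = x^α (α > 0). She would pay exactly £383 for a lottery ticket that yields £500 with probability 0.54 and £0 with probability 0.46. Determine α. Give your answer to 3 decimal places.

EU(lottery) = 0.54·500^α + 0.46·0 = 0.54·500^α.
Indifference: 383^α = 0.54·500^α, so (383/500)^α = 0.54.
Taking logs: α·ln(383/500) = ln(0.54), so α = -0.616186 / -0.266573 ≈ 2.312.

α ≈ 2.312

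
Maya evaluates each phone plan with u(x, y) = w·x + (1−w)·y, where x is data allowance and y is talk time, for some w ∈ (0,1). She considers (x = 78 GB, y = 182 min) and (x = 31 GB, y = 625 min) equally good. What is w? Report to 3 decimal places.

w = 0.904

u(78,182) = u(31,625) means w·78 + (1−w)·182 = w·31 + (1−w)·625.
Rearranging, 47·w − 443·(1−w) = 0.
So w/(1−w) = 443/47 = 9.4255, giving w = 443/(47+443) = 0.904.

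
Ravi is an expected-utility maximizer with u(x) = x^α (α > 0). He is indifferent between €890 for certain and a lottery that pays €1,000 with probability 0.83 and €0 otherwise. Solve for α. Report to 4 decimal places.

α ≈ 1.5989

EU(lottery) = 0.83·1000^α + 0.17·0 = 0.83·1000^α.
Equating: 890^α = 0.83·1000^α, i.e. 0.8900^α = 0.83.
Taking logs: α·ln(890/1000) = ln(0.83), so α = -0.1863296 / -0.1165338 ≈ 1.5989.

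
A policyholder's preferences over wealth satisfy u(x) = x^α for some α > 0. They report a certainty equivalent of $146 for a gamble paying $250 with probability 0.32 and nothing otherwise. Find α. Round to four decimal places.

α ≈ 2.1185

Since u(0) = 0, the lottery's EU is 0.32·250^α.
Equating: 146^α = 0.32·250^α, i.e. 0.5840^α = 0.32.
α = ln(0.32) / ln(146/250) = -1.1394343/-0.5378543 ≈ 2.1185.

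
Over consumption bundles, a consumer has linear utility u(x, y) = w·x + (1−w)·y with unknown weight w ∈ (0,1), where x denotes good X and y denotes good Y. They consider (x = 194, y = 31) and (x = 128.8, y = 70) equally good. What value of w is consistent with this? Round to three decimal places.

w = 0.374

Indifference: w·194 + (1−w)·31 = w·128.8 + (1−w)·70.
w·(194−128.8) = (1−w)·(70−31), i.e. w·65.2 = (1−w)·39.
So w/(1−w) = 39/65.2 = 0.5982, giving w = 39/(65.2+39) = 0.374.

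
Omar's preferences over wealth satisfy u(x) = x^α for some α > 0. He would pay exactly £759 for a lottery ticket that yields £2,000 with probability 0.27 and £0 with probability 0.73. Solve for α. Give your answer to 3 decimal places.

EU(lottery) = 0.27·2000^α + 0.73·0 = 0.27·2000^α.
Indifference: 759^α = 0.27·2000^α, so (759/2000)^α = 0.27.
Taking logs: α·ln(759/2000) = ln(0.27), so α = -1.309333 / -0.968901 ≈ 1.351.

α ≈ 1.351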